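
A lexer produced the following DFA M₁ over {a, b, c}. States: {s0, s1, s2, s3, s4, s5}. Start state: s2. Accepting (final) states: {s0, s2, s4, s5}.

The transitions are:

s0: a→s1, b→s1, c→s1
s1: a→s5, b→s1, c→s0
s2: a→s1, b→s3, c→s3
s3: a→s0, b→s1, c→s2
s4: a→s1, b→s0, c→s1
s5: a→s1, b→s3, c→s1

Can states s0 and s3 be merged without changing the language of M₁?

First remove the unreachable states {s4}; 5 states remain.
Start with accepting vs non-accepting: {s0,s2,s5} | {s1,s3}.
Stable partition: {s0,s2,s5} | {s1,s3} — 2 equivalence classes.
s0 and s3 end up in different blocks, so they are distinguishable. For instance, the string 'ε' is accepted from only s0.

No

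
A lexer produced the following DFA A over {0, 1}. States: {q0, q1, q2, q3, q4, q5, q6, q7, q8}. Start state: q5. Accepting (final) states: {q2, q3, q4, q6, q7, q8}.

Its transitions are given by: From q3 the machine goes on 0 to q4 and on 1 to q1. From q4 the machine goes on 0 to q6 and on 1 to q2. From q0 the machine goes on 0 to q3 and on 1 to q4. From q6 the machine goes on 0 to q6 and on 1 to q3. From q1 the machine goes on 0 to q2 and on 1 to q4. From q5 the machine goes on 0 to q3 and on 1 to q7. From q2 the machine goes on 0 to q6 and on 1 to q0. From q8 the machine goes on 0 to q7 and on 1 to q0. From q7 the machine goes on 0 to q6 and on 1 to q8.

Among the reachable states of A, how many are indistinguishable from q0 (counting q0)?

Start with accepting vs non-accepting: {q2,q3,q4,q6,q7,q8} | {q0,q1,q5}.
Refine {q2,q3,q4,q6,q7,q8} on symbol 1: members go to different blocks, giving {q2,q3,q8} and {q4,q6,q7}.
No further refinement is possible. Final partition (3 blocks): {q2,q3,q8} | {q0,q1,q5} | {q4,q6,q7}.
The equivalence class containing q0 is {q0,q1,q5}, of size 3.

3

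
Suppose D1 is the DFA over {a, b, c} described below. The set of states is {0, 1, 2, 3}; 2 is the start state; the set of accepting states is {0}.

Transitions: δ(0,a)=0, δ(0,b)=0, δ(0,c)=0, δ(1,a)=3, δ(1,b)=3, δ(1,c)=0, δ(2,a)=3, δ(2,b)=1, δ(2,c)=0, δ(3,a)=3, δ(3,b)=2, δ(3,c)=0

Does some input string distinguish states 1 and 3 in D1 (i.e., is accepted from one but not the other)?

No

All states are reachable from the start state.
Start with accepting vs non-accepting: {0} | {1,2,3}.
The partition is now stable with 2 blocks: {0} | {1,2,3}.
1 and 3 lie in the same block of the stable partition, so they are equivalent — no string distinguishes them.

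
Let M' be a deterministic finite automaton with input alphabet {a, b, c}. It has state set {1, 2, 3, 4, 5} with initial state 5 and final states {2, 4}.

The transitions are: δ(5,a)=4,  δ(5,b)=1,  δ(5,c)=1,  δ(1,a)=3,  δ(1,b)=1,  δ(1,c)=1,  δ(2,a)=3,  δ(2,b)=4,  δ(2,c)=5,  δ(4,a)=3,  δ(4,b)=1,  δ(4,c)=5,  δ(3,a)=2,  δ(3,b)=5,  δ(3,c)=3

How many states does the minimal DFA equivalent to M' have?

All states are reachable from the start state.
Start with accepting vs non-accepting: {2,4} | {1,3,5}.
Refine {2,4} on symbol b: members go to different blocks, giving {2} and {4}.
On input a, block {1,3,5} splits into {1} and {3} and {5}.
No further refinement is possible. Final partition (5 blocks): {2} | {1} | {4} | {3} | {5}.

5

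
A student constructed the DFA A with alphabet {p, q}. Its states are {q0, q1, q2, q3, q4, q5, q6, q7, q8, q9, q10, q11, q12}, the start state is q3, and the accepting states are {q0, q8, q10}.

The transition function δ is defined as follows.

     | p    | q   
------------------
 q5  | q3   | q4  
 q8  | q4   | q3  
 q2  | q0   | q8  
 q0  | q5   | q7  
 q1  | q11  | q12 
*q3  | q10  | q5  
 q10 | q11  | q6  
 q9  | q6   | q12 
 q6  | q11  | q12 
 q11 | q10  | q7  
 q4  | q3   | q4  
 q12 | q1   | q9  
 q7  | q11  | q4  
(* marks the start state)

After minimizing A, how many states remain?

States {q0,q2,q8} cannot be reached from the start state, so discard them.
P0 = {q10} | {q1,q3,q4,q5,q6,q7,q9,q11,q12}.
Refine {q1,q3,q4,q5,q6,q7,q9,q11,q12} on symbol p: members go to different blocks, giving {q1,q4,q5,q6,q7,q9,q12} and {q3,q11}.
Refine {q1,q4,q5,q6,q7,q9,q12} on symbol p: members go to different blocks, giving {q1,q4,q5,q6,q7} and {q9,q12}.
On input q, block {q1,q4,q5,q6,q7} splits into {q4,q5,q7} and {q1,q6}.
The partition is now stable with 5 blocks: {q10} | {q4,q5,q7} | {q3,q11} | {q9,q12} | {q1,q6}.

5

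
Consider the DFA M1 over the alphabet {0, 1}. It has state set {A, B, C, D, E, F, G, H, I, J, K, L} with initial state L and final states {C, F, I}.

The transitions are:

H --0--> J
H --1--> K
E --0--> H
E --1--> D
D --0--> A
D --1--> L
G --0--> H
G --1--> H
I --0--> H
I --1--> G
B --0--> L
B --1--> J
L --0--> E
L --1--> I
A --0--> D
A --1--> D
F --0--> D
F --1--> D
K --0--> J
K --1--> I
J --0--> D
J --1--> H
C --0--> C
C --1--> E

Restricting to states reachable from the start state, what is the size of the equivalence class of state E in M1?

First remove the unreachable states {B,C,F}; 9 states remain.
P0 = {I} | {A,D,E,G,H,J,K,L}.
Refine {A,D,E,G,H,J,K,L} on symbol 1: members go to different blocks, giving {A,D,E,G,H,J} and {K,L}.
On input 1, block {A,D,E,G,H,J} splits into {A,E,G,J} and {D,H}.
Stable partition: {I} | {A,E,G,J} | {K,L} | {D,H} — 4 equivalence classes.
State E belongs to the block {A,E,G,J}, which has 4 states.

4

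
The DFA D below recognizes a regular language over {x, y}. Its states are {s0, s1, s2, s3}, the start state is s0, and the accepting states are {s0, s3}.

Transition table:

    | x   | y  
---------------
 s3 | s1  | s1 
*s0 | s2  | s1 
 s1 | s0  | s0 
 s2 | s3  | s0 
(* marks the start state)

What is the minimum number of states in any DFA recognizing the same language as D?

2

All states are reachable from the start state.
P0 = {s0,s3} | {s1,s2}.
Stable partition: {s0,s3} | {s1,s2} — 2 equivalence classes.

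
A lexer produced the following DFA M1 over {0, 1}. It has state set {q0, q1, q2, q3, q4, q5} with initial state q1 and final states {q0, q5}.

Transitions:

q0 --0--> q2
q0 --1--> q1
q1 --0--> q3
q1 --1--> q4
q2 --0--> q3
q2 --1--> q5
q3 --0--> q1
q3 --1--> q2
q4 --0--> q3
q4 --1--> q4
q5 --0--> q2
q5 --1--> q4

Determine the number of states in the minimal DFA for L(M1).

First remove the unreachable states {q0}; 5 states remain.
Start with accepting vs non-accepting: {q5} | {q1,q2,q3,q4}.
Split {q1,q2,q3,q4} by δ(·,1) → {q1,q3,q4} and {q2}.
Refine {q1,q3,q4} on symbol 1: members go to different blocks, giving {q1,q4} and {q3}.
The partition is now stable with 4 blocks: {q5} | {q1,q4} | {q2} | {q3}.

4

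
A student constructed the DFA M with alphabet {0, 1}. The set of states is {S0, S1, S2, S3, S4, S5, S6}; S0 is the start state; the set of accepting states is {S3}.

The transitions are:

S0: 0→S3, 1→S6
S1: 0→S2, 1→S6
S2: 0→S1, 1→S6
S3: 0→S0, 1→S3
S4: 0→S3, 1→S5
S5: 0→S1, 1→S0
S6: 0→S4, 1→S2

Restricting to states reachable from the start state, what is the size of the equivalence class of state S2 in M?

All states are reachable from the start state.
Start with accepting vs non-accepting: {S3} | {S0,S1,S2,S4,S5,S6}.
Split {S0,S1,S2,S4,S5,S6} by δ(·,0) → {S1,S2,S5,S6} and {S0,S4}.
On input 0, block {S1,S2,S5,S6} splits into {S1,S2,S5} and {S6}.
Refine {S1,S2,S5} on symbol 1: members go to different blocks, giving {S1,S2} and {S5}.
Refine {S0,S4} on symbol 1: members go to different blocks, giving {S0} and {S4}.
No further refinement is possible. Final partition (6 blocks): {S3} | {S1,S2} | {S0} | {S6} | {S5} | {S4}.
State S2 belongs to the block {S1,S2}, which has 2 states.

2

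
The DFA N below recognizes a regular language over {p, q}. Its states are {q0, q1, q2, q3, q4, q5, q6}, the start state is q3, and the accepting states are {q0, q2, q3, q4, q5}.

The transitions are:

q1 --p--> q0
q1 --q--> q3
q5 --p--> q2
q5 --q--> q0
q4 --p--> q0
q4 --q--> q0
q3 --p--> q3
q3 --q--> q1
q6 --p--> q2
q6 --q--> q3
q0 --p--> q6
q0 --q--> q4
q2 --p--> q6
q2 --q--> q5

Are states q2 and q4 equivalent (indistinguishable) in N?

All states are reachable from the start state.
Initial partition by acceptance: {q0,q2,q3,q4,q5} | {q1,q6}.
Refine {q0,q2,q3,q4,q5} on symbol p: members go to different blocks, giving {q3,q4,q5} and {q0,q2}.
On input p, block {q3,q4,q5} splits into {q4,q5} and {q3}.
No further refinement is possible. Final partition (4 blocks): {q4,q5} | {q1,q6} | {q0,q2} | {q3}.
q2 and q4 end up in different blocks, so they are distinguishable. For instance, the string 'p' is accepted from only q4.

No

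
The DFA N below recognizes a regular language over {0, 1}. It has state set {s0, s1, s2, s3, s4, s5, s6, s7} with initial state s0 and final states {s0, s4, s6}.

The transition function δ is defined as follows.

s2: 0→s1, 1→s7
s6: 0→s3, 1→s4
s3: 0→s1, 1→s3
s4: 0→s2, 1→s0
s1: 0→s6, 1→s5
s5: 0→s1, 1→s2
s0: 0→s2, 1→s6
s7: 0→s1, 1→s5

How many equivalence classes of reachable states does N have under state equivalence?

3

Initial partition by acceptance: {s0,s4,s6} | {s1,s2,s3,s5,s7}.
Split {s1,s2,s3,s5,s7} by δ(·,0) → {s2,s3,s5,s7} and {s1}.
The partition is now stable with 3 blocks: {s0,s4,s6} | {s2,s3,s5,s7} | {s1}.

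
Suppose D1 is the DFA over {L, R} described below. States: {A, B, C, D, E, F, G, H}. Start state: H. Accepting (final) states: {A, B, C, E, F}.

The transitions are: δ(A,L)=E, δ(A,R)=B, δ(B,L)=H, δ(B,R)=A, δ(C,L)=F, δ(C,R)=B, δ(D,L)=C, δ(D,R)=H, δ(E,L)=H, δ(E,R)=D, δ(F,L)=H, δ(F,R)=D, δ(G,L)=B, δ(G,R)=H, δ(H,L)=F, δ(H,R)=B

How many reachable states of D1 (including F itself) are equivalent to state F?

2

First remove the unreachable states {G}; 7 states remain.
Initial partition by acceptance: {A,B,C,E,F} | {D,H}.
On input L, block {A,B,C,E,F} splits into {B,E,F} and {A,C}.
Split {B,E,F} by δ(·,R) → {E,F} and {B}.
Refine {D,H} on symbol L: members go to different blocks, giving {D} and {H}.
No further refinement is possible. Final partition (5 blocks): {E,F} | {D} | {A,C} | {B} | {H}.
State F belongs to the block {E,F}, which has 2 states.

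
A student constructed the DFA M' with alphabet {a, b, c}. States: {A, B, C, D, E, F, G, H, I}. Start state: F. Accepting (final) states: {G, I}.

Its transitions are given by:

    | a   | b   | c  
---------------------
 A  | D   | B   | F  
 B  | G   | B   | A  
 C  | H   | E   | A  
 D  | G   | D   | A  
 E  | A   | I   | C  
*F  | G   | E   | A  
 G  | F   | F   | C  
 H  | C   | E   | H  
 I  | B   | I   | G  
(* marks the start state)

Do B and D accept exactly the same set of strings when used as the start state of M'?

Yes

All states are reachable from the start state.
P0 = {G,I} | {A,B,C,D,E,F,H}.
On input b, block {G,I} splits into {G} and {I}.
Split {A,B,C,D,E,F,H} by δ(·,a) → {A,C,E,H} and {B,D,F}.
On input a, block {A,C,E,H} splits into {C,E,H} and {A}.
On input a, block {C,E,H} splits into {C,H} and {E}.
Refine {C,H} on symbol c: members go to different blocks, giving {C} and {H}.
On input b, block {B,D,F} splits into {B,D} and {F}.
The partition is now stable with 8 blocks: {G} | {C} | {I} | {B,D} | {A} | {E} | {H} | {F}.
B and D lie in the same block of the stable partition, so they are equivalent — no string distinguishes them.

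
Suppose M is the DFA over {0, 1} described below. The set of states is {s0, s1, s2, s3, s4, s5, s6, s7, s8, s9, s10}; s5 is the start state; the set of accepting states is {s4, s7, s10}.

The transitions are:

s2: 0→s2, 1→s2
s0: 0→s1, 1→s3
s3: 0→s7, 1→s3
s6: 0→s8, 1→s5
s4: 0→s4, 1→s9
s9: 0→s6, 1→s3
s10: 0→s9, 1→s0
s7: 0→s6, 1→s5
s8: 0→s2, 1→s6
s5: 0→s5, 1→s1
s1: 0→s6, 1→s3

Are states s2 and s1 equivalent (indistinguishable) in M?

First remove the unreachable states {s0,s4,s9,s10}; 7 states remain.
Start with accepting vs non-accepting: {s7} | {s1,s2,s3,s5,s6,s8}.
Refine {s1,s2,s3,s5,s6,s8} on symbol 0: members go to different blocks, giving {s1,s2,s5,s6,s8} and {s3}.
Split {s1,s2,s5,s6,s8} by δ(·,1) → {s2,s5,s6,s8} and {s1}.
On input 1, block {s2,s5,s6,s8} splits into {s2,s6,s8} and {s5}.
Refine {s2,s6,s8} on symbol 1: members go to different blocks, giving {s2,s8} and {s6}.
Refine {s2,s8} on symbol 1: members go to different blocks, giving {s2} and {s8}.
The partition is now stable with 7 blocks: {s7} | {s2} | {s3} | {s1} | {s5} | {s6} | {s8}.
s2 and s1 end up in different blocks, so they are distinguishable. For instance, the string '10' is accepted from only s1.

No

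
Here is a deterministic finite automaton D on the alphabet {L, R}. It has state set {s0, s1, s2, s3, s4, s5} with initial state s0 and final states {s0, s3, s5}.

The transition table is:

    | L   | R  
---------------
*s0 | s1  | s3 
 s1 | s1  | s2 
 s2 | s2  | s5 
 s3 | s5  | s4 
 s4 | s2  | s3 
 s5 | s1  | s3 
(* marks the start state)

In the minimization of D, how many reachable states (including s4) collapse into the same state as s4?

Initial partition by acceptance: {s0,s3,s5} | {s1,s2,s4}.
On input L, block {s0,s3,s5} splits into {s0,s5} and {s3}.
On input R, block {s1,s2,s4} splits into {s1} and {s2} and {s4}.
The partition is now stable with 5 blocks: {s0,s5} | {s1} | {s3} | {s2} | {s4}.
State s4 belongs to the block {s4}, which has 1 states.

1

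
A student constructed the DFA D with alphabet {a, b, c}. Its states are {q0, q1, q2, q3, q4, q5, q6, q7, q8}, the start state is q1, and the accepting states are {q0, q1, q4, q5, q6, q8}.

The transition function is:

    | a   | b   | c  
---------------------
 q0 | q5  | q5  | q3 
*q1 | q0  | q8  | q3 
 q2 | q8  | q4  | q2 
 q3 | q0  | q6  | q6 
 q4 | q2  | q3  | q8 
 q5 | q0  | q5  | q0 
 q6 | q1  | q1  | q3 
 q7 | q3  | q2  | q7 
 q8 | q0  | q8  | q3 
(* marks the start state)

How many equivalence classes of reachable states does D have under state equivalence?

5

States {q2,q4,q7} cannot be reached from the start state, so discard them.
Initial partition by acceptance: {q0,q1,q5,q6,q8} | {q3}.
On input c, block {q0,q1,q5,q6,q8} splits into {q0,q1,q6,q8} and {q5}.
On input a, block {q0,q1,q6,q8} splits into {q1,q6,q8} and {q0}.
Refine {q1,q6,q8} on symbol a: members go to different blocks, giving {q1,q8} and {q6}.
The partition is now stable with 5 blocks: {q1,q8} | {q3} | {q5} | {q0} | {q6}.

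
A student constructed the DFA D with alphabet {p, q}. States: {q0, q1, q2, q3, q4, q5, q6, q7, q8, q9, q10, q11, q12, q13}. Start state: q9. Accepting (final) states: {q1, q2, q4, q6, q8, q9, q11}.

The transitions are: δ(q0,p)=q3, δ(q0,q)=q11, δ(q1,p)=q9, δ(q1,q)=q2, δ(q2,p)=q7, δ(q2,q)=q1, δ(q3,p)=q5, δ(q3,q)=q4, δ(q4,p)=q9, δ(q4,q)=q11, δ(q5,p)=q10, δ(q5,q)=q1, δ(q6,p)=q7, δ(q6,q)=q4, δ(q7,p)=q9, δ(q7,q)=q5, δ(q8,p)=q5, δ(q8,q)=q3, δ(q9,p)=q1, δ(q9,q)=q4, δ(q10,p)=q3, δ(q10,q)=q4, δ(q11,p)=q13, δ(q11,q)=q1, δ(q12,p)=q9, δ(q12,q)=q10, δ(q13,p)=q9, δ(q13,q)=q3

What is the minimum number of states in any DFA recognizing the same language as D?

Reachable states from the start: {q1,q2,q3,q4,q5,q7,q9,q10,q11,q13}. Unreachable: {q0,q6,q8,q12} — drop them.
Initial partition by acceptance: {q1,q2,q4,q9,q11} | {q3,q5,q7,q10,q13}.
Split {q1,q2,q4,q9,q11} by δ(·,p) → {q1,q4,q9} and {q2,q11}.
Refine {q1,q4,q9} on symbol q: members go to different blocks, giving {q1,q4} and {q9}.
On input p, block {q3,q5,q7,q10,q13} splits into {q3,q5,q10} and {q7,q13}.
No further refinement is possible. Final partition (5 blocks): {q1,q4} | {q3,q5,q10} | {q2,q11} | {q9} | {q7,q13}.

5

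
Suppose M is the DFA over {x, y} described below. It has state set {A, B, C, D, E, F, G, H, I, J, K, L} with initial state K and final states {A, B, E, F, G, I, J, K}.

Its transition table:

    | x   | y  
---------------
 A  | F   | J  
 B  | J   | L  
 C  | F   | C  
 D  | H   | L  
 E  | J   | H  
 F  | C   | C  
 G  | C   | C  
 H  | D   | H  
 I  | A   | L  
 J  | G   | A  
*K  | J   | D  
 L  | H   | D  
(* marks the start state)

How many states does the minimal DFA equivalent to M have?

5

First remove the unreachable states {B,E,I}; 9 states remain.
P0 = {A,F,G,J,K} | {C,D,H,L}.
On input x, block {A,F,G,J,K} splits into {A,J,K} and {F,G}.
On input x, block {A,J,K} splits into {A,J} and {K}.
Refine {C,D,H,L} on symbol x: members go to different blocks, giving {D,H,L} and {C}.
No further refinement is possible. Final partition (5 blocks): {A,J} | {D,H,L} | {F,G} | {K} | {C}.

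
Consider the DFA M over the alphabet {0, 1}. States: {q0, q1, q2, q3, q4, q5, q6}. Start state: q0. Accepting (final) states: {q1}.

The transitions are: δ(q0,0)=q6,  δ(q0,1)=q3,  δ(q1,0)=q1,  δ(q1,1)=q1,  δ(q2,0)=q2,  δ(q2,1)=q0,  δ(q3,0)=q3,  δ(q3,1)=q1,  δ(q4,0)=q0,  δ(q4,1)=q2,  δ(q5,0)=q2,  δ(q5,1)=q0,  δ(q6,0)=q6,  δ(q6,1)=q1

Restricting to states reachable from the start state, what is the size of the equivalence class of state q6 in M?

2

First remove the unreachable states {q2,q4,q5}; 4 states remain.
Start with accepting vs non-accepting: {q1} | {q0,q3,q6}.
On input 1, block {q0,q3,q6} splits into {q3,q6} and {q0}.
No further refinement is possible. Final partition (3 blocks): {q1} | {q3,q6} | {q0}.
State q6 belongs to the block {q3,q6}, which has 2 states.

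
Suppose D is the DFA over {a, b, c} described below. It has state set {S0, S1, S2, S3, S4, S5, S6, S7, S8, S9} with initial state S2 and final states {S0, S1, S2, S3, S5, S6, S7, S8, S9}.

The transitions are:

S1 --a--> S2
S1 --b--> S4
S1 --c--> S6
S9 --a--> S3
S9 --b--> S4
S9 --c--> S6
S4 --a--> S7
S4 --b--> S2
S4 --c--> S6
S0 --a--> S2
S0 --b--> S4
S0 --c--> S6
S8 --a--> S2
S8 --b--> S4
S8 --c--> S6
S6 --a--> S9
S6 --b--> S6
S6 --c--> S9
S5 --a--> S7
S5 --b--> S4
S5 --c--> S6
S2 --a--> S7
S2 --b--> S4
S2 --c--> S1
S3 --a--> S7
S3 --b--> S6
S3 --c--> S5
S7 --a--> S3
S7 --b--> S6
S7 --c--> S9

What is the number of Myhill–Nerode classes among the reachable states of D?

States {S0,S8} cannot be reached from the start state, so discard them.
P0 = {S1,S2,S3,S5,S6,S7,S9} | {S4}.
On input b, block {S1,S2,S3,S5,S6,S7,S9} splits into {S1,S2,S5,S9} and {S3,S6,S7}.
On input a, block {S1,S2,S5,S9} splits into {S2,S5,S9} and {S1}.
On input c, block {S2,S5,S9} splits into {S5,S9} and {S2}.
On input a, block {S3,S6,S7} splits into {S3,S7} and {S6}.
Stable partition: {S5,S9} | {S4} | {S3,S7} | {S1} | {S2} | {S6} — 6 equivalence classes.

6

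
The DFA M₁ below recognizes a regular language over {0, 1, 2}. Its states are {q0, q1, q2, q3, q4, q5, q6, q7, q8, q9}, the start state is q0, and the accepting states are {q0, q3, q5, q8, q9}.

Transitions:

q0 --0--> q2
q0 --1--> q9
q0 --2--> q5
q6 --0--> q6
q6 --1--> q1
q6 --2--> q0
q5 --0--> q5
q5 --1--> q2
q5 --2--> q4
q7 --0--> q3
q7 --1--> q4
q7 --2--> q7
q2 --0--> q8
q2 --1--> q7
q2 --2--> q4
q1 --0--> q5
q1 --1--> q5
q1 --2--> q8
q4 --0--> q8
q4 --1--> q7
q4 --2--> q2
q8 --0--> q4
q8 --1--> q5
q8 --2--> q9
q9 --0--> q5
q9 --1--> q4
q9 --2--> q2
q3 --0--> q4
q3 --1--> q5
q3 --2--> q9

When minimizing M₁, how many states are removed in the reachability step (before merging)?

Starting at q0 and following transitions, the reachable set is {q0, q2, q3, q4, q5, q7, q8, q9}. That leaves q1, q6 unreachable — 2 in total.

2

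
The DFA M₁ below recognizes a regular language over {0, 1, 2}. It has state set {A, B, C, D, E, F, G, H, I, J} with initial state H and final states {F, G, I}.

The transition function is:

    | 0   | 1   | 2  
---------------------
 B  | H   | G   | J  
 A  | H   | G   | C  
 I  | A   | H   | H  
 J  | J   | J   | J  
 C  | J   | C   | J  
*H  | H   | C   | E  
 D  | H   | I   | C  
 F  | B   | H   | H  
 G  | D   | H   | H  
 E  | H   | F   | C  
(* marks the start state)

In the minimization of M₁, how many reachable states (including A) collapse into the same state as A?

P0 = {F,G,I} | {A,B,C,D,E,H,J}.
Refine {A,B,C,D,E,H,J} on symbol 1: members go to different blocks, giving {A,B,D,E} and {C,H,J}.
Refine {C,H,J} on symbol 2: members go to different blocks, giving {C,J} and {H}.
The partition is now stable with 4 blocks: {F,G,I} | {A,B,D,E} | {C,J} | {H}.
The equivalence class containing A is {A,B,D,E}, of size 4.

4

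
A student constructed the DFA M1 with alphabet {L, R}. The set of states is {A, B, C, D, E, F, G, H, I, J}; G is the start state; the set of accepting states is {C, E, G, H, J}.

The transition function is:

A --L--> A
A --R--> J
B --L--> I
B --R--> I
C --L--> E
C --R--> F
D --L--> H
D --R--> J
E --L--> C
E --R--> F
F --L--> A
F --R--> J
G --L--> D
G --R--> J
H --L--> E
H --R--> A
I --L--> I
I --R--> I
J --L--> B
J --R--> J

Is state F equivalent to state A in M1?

Yes

Start with accepting vs non-accepting: {C,E,G,H,J} | {A,B,D,F,I}.
Refine {C,E,G,H,J} on symbol L: members go to different blocks, giving {C,E,H} and {G,J}.
Refine {A,B,D,F,I} on symbol L: members go to different blocks, giving {A,B,F,I} and {D}.
On input R, block {A,B,F,I} splits into {A,F} and {B,I}.
On input L, block {G,J} splits into {G} and {J}.
Stable partition: {C,E,H} | {A,F} | {G} | {D} | {B,I} | {J} — 6 equivalence classes.
F and A lie in the same block of the stable partition, so they are equivalent — no string distinguishes them.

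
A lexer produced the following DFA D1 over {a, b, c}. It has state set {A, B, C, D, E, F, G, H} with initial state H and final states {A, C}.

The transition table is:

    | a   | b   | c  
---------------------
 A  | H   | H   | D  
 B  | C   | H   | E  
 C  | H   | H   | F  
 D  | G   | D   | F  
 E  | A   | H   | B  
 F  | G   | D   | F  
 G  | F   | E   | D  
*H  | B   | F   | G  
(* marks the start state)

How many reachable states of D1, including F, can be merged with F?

P0 = {A,C} | {B,D,E,F,G,H}.
On input a, block {B,D,E,F,G,H} splits into {D,F,G,H} and {B,E}.
Refine {D,F,G,H} on symbol a: members go to different blocks, giving {D,F,G} and {H}.
Refine {D,F,G} on symbol b: members go to different blocks, giving {D,F} and {G}.
Stable partition: {A,C} | {D,F} | {B,E} | {H} | {G} — 5 equivalence classes.
The equivalence class containing F is {D,F}, of size 2.

2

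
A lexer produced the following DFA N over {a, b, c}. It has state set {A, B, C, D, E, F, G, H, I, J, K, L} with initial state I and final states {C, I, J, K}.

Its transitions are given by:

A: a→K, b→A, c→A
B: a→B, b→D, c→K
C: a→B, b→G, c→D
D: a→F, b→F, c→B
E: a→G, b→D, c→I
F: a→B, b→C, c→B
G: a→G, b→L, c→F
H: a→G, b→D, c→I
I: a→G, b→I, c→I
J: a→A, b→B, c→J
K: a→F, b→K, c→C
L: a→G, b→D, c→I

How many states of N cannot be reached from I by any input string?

4

Starting at I and following transitions, the reachable set is {B, C, D, F, G, I, K, L}. That leaves A, E, H, J unreachable — 4 in total.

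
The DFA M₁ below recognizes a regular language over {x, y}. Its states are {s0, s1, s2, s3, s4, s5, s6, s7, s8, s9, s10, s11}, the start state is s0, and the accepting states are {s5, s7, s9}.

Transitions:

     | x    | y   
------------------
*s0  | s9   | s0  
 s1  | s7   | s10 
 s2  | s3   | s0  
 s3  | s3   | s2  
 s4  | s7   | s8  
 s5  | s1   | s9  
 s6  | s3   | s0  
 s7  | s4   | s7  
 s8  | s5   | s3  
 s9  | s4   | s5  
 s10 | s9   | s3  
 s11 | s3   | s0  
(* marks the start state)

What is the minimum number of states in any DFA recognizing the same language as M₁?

States {s6,s11} cannot be reached from the start state, so discard them.
P0 = {s5,s7,s9} | {s0,s1,s2,s3,s4,s8,s10}.
On input x, block {s0,s1,s2,s3,s4,s8,s10} splits into {s0,s1,s4,s8,s10} and {s2,s3}.
Split {s0,s1,s4,s8,s10} by δ(·,y) → {s0,s1,s4} and {s8,s10}.
Refine {s0,s1,s4} on symbol y: members go to different blocks, giving {s1,s4} and {s0}.
On input y, block {s2,s3} splits into {s2} and {s3}.
No further refinement is possible. Final partition (6 blocks): {s5,s7,s9} | {s1,s4} | {s2} | {s8,s10} | {s0} | {s3}.

6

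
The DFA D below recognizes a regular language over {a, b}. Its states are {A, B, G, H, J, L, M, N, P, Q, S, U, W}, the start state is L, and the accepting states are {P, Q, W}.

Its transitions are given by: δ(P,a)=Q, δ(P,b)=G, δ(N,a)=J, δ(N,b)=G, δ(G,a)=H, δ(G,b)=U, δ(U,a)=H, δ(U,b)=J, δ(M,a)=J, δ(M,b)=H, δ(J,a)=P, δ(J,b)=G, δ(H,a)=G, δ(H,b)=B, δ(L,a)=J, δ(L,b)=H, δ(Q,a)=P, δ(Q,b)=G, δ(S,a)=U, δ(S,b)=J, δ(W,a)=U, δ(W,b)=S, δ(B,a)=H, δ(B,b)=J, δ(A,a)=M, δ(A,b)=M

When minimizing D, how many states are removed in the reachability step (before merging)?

5

BFS from L reaches {B, G, H, J, L, P, Q, U}; the 5 state(s) A, M, N, S, W are never visited.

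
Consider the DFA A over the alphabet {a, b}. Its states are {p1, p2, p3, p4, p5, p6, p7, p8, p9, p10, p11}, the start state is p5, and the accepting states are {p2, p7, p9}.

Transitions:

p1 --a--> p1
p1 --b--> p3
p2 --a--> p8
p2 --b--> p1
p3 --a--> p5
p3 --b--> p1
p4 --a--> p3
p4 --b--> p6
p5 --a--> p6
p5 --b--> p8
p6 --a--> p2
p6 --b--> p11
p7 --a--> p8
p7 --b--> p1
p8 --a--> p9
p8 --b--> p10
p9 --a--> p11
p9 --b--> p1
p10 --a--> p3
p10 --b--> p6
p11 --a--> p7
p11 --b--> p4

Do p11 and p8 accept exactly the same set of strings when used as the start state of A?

Every state is reachable, so we keep all 11.
Initial partition by acceptance: {p2,p7,p9} | {p1,p3,p4,p5,p6,p8,p10,p11}.
Refine {p1,p3,p4,p5,p6,p8,p10,p11} on symbol a: members go to different blocks, giving {p1,p3,p4,p5,p10} and {p6,p8,p11}.
On input a, block {p1,p3,p4,p5,p10} splits into {p1,p3,p4,p10} and {p5}.
Split {p1,p3,p4,p10} by δ(·,a) → {p1,p4,p10} and {p3}.
Refine {p1,p4,p10} on symbol a: members go to different blocks, giving {p4,p10} and {p1}.
On input b, block {p6,p8,p11} splits into {p8,p11} and {p6}.
The partition is now stable with 7 blocks: {p2,p7,p9} | {p4,p10} | {p8,p11} | {p5} | {p3} | {p1} | {p6}.
p11 and p8 lie in the same block of the stable partition, so they are equivalent — no string distinguishes them.

Yes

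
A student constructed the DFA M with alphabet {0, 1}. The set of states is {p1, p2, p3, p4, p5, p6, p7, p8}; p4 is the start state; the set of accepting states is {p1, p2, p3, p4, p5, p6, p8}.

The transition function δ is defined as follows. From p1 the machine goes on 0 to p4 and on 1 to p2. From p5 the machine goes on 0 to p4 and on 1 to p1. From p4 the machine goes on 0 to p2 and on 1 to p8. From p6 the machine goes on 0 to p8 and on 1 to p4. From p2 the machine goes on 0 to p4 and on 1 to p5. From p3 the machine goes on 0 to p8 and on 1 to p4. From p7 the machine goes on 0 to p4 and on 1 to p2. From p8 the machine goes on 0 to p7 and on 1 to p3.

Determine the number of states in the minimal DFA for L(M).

5

Reachable states from the start: {p1,p2,p3,p4,p5,p7,p8}. Unreachable: {p6} — drop them.
Initial partition by acceptance: {p1,p2,p3,p4,p5,p8} | {p7}.
Refine {p1,p2,p3,p4,p5,p8} on symbol 0: members go to different blocks, giving {p1,p2,p3,p4,p5} and {p8}.
Split {p1,p2,p3,p4,p5} by δ(·,0) → {p1,p2,p4,p5} and {p3}.
On input 1, block {p1,p2,p4,p5} splits into {p1,p2,p5} and {p4}.
Stable partition: {p1,p2,p5} | {p7} | {p8} | {p3} | {p4} — 5 equivalence classes.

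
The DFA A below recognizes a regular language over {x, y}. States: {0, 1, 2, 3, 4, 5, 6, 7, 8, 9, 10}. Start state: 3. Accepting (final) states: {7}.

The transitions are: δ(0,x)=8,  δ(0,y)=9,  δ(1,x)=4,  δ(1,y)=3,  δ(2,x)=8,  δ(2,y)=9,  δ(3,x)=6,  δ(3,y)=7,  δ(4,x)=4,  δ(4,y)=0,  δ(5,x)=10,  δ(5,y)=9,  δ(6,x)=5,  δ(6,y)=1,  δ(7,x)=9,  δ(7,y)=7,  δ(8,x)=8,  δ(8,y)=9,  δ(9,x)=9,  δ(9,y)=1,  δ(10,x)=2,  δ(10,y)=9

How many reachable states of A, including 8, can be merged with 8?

Every state is reachable, so we keep all 11.
P0 = {7} | {0,1,2,3,4,5,6,8,9,10}.
Refine {0,1,2,3,4,5,6,8,9,10} on symbol y: members go to different blocks, giving {0,1,2,4,5,6,8,9,10} and {3}.
On input y, block {0,1,2,4,5,6,8,9,10} splits into {0,2,4,5,6,8,9,10} and {1}.
On input y, block {0,2,4,5,6,8,9,10} splits into {0,2,4,5,8,10} and {6,9}.
Split {0,2,4,5,8,10} by δ(·,y) → {0,2,5,8,10} and {4}.
Refine {6,9} on symbol x: members go to different blocks, giving {6} and {9}.
The partition is now stable with 7 blocks: {7} | {0,2,5,8,10} | {3} | {1} | {6} | {4} | {9}.
State 8 belongs to the block {0,2,5,8,10}, which has 5 states.

5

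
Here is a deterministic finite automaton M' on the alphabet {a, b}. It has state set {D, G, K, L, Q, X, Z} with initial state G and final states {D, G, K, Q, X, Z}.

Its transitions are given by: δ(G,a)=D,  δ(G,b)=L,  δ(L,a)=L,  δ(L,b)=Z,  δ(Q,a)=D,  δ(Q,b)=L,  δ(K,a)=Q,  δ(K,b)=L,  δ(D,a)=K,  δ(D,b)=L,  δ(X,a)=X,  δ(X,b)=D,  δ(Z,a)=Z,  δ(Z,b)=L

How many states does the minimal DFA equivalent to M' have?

2

States {X} cannot be reached from the start state, so discard them.
Initial partition by acceptance: {D,G,K,Q,Z} | {L}.
No further refinement is possible. Final partition (2 blocks): {D,G,K,Q,Z} | {L}.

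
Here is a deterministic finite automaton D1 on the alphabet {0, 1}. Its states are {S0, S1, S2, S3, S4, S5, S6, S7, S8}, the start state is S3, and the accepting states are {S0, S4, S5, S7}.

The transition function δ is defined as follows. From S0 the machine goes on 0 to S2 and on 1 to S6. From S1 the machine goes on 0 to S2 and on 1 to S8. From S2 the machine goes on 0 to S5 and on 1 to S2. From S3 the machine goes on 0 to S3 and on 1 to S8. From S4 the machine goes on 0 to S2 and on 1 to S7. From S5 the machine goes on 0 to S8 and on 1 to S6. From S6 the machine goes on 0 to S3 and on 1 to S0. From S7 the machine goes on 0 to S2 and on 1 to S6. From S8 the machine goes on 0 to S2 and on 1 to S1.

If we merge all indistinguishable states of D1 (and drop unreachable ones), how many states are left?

6

First remove the unreachable states {S4,S7}; 7 states remain.
Initial partition by acceptance: {S0,S5} | {S1,S2,S3,S6,S8}.
Split {S1,S2,S3,S6,S8} by δ(·,0) → {S1,S3,S6,S8} and {S2}.
Split {S0,S5} by δ(·,0) → {S0} and {S5}.
On input 0, block {S1,S3,S6,S8} splits into {S1,S8} and {S3,S6}.
On input 1, block {S3,S6} splits into {S3} and {S6}.
Stable partition: {S0} | {S1,S8} | {S2} | {S5} | {S3} | {S6} — 6 equivalence classes.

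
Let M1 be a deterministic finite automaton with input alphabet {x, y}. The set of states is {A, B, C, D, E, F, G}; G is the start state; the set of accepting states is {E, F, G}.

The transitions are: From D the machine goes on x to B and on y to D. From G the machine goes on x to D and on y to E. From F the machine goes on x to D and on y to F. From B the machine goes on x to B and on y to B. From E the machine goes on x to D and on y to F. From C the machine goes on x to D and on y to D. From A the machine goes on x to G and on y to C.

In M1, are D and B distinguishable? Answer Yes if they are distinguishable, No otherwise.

No

Reachable states from the start: {B,D,E,F,G}. Unreachable: {A,C} — drop them.
P0 = {E,F,G} | {B,D}.
The partition is now stable with 2 blocks: {E,F,G} | {B,D}.
D and B lie in the same block of the stable partition, so they are equivalent — no string distinguishes them.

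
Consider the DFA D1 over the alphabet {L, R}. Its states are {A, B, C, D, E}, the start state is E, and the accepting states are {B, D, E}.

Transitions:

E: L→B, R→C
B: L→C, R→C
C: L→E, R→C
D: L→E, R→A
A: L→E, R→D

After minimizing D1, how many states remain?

3

States {A,D} cannot be reached from the start state, so discard them.
P0 = {B,E} | {C}.
On input L, block {B,E} splits into {B} and {E}.
Stable partition: {B} | {C} | {E} — 3 equivalence classes.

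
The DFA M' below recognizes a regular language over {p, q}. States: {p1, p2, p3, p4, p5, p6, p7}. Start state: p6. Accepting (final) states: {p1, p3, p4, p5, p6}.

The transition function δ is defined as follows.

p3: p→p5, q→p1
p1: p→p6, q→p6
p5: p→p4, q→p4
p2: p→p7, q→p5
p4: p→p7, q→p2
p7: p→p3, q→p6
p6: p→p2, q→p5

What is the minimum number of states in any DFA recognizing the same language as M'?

Initial partition by acceptance: {p1,p3,p4,p5,p6} | {p2,p7}.
Refine {p1,p3,p4,p5,p6} on symbol p: members go to different blocks, giving {p1,p3,p5} and {p4,p6}.
On input p, block {p1,p3,p5} splits into {p1,p5} and {p3}.
Refine {p2,p7} on symbol p: members go to different blocks, giving {p2} and {p7}.
Split {p4,p6} by δ(·,p) → {p4} and {p6}.
Refine {p1,p5} on symbol p: members go to different blocks, giving {p1} and {p5}.
No further refinement is possible. Final partition (7 blocks): {p1} | {p2} | {p4} | {p3} | {p7} | {p6} | {p5}.

7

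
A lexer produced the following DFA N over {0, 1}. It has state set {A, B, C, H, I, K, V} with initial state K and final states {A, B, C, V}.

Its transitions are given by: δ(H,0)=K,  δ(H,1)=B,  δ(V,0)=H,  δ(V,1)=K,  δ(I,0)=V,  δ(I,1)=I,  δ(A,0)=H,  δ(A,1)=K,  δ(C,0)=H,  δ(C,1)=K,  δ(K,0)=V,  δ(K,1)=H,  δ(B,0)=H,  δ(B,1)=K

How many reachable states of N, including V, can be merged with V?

2

Reachable states from the start: {B,H,K,V}. Unreachable: {A,C,I} — drop them.
P0 = {B,V} | {H,K}.
Split {H,K} by δ(·,0) → {H} and {K}.
The partition is now stable with 3 blocks: {B,V} | {H} | {K}.
State V belongs to the block {B,V}, which has 2 states.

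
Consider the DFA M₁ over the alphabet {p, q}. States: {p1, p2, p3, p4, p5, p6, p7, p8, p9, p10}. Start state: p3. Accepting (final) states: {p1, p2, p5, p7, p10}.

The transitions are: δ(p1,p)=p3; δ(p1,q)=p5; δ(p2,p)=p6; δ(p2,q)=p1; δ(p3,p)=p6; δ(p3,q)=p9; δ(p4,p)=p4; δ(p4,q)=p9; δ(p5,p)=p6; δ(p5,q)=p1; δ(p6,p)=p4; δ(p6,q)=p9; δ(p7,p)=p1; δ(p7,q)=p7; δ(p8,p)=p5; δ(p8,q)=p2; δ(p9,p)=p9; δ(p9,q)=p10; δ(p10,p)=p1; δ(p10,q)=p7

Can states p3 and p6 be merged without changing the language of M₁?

Yes

Reachable states from the start: {p1,p3,p4,p5,p6,p7,p9,p10}. Unreachable: {p2,p8} — drop them.
Start with accepting vs non-accepting: {p1,p5,p7,p10} | {p3,p4,p6,p9}.
Refine {p1,p5,p7,p10} on symbol p: members go to different blocks, giving {p1,p5} and {p7,p10}.
On input q, block {p3,p4,p6,p9} splits into {p3,p4,p6} and {p9}.
The partition is now stable with 4 blocks: {p1,p5} | {p3,p4,p6} | {p7,p10} | {p9}.
p3 and p6 lie in the same block of the stable partition, so they are equivalent — no string distinguishes them.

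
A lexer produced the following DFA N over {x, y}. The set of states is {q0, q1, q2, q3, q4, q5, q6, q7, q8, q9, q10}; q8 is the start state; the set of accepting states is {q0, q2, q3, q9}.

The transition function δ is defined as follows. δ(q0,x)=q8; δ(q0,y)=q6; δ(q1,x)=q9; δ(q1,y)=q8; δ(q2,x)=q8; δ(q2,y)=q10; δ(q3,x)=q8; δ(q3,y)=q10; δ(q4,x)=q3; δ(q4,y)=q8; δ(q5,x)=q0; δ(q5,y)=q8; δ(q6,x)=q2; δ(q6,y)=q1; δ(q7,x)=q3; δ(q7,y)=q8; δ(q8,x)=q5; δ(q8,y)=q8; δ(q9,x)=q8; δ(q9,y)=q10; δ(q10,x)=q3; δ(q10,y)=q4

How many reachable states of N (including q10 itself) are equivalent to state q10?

Reachable states from the start: {q0,q1,q2,q3,q4,q5,q6,q8,q9,q10}. Unreachable: {q7} — drop them.
Initial partition by acceptance: {q0,q2,q3,q9} | {q1,q4,q5,q6,q8,q10}.
On input x, block {q1,q4,q5,q6,q8,q10} splits into {q1,q4,q5,q6,q10} and {q8}.
On input y, block {q1,q4,q5,q6,q10} splits into {q1,q4,q5} and {q6,q10}.
No further refinement is possible. Final partition (4 blocks): {q0,q2,q3,q9} | {q1,q4,q5} | {q8} | {q6,q10}.
The equivalence class containing q10 is {q6,q10}, of size 2.

2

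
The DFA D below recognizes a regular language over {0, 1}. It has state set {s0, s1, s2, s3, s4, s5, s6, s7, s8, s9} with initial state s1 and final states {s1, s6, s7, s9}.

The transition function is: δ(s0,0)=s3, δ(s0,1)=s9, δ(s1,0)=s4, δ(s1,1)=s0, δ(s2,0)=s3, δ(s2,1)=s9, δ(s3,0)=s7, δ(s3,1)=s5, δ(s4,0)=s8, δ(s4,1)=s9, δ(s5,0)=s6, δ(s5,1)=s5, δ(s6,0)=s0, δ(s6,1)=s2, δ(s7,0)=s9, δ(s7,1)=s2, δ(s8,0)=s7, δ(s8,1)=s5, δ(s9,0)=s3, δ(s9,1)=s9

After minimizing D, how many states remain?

Every state is reachable, so we keep all 10.
Initial partition by acceptance: {s1,s6,s7,s9} | {s0,s2,s3,s4,s5,s8}.
Split {s1,s6,s7,s9} by δ(·,0) → {s1,s6,s9} and {s7}.
Refine {s1,s6,s9} on symbol 1: members go to different blocks, giving {s1,s6} and {s9}.
Split {s0,s2,s3,s4,s5,s8} by δ(·,0) → {s0,s2,s4} and {s3,s8} and {s5}.
No further refinement is possible. Final partition (6 blocks): {s1,s6} | {s0,s2,s4} | {s7} | {s9} | {s3,s8} | {s5}.

6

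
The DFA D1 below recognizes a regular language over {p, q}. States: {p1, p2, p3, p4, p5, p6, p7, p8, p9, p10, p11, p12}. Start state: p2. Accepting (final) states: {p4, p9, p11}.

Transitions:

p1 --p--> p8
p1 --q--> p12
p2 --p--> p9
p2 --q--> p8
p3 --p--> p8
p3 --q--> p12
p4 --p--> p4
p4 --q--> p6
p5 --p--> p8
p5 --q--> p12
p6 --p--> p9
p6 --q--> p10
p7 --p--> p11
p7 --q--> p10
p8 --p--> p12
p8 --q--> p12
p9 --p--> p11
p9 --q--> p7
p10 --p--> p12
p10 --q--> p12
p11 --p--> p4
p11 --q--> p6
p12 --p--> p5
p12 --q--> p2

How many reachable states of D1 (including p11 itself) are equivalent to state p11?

First remove the unreachable states {p1,p3}; 10 states remain.
Start with accepting vs non-accepting: {p4,p9,p11} | {p2,p5,p6,p7,p8,p10,p12}.
Refine {p2,p5,p6,p7,p8,p10,p12} on symbol p: members go to different blocks, giving {p5,p8,p10,p12} and {p2,p6,p7}.
Split {p5,p8,p10,p12} by δ(·,q) → {p5,p8,p10} and {p12}.
Split {p5,p8,p10} by δ(·,p) → {p8,p10} and {p5}.
Stable partition: {p4,p9,p11} | {p8,p10} | {p2,p6,p7} | {p12} | {p5} — 5 equivalence classes.
State p11 belongs to the block {p4,p9,p11}, which has 3 states.

3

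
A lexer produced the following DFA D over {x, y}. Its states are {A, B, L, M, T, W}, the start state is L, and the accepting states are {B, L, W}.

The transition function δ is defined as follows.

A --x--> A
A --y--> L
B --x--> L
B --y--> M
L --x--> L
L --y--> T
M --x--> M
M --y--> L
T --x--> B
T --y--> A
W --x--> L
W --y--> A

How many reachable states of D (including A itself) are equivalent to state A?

2

First remove the unreachable states {W}; 5 states remain.
P0 = {B,L} | {A,M,T}.
On input x, block {A,M,T} splits into {A,M} and {T}.
Split {B,L} by δ(·,y) → {B} and {L}.
No further refinement is possible. Final partition (4 blocks): {B} | {A,M} | {T} | {L}.
State A belongs to the block {A,M}, which has 2 states.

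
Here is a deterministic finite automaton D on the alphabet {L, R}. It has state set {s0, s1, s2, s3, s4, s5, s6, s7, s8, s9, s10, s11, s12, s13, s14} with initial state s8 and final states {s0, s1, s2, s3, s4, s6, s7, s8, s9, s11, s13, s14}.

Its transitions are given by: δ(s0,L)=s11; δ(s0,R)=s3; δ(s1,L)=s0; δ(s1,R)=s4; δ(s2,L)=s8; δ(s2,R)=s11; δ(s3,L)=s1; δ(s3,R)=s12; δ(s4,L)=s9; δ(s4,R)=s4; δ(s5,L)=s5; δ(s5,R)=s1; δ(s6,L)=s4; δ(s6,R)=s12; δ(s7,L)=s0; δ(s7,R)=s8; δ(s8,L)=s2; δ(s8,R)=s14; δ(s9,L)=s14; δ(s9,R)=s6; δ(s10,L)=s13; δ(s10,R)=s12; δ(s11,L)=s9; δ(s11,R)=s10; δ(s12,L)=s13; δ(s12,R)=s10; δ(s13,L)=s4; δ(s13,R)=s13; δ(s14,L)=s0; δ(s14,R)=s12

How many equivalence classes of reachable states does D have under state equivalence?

First remove the unreachable states {s5,s7}; 13 states remain.
P0 = {s0,s1,s2,s3,s4,s6,s8,s9,s11,s13,s14} | {s10,s12}.
Split {s0,s1,s2,s3,s4,s6,s8,s9,s11,s13,s14} by δ(·,R) → {s0,s1,s2,s4,s8,s9,s13} and {s3,s6,s11,s14}.
On input L, block {s0,s1,s2,s4,s8,s9,s13} splits into {s1,s2,s4,s8,s13} and {s0,s9}.
On input L, block {s1,s2,s4,s8,s13} splits into {s2,s8,s13} and {s1,s4}.
Refine {s2,s8,s13} on symbol L: members go to different blocks, giving {s2,s8} and {s13}.
Split {s3,s6,s11,s14} by δ(·,L) → {s3,s6} and {s11,s14}.
No further refinement is possible. Final partition (7 blocks): {s2,s8} | {s10,s12} | {s3,s6} | {s0,s9} | {s1,s4} | {s13} | {s11,s14}.

7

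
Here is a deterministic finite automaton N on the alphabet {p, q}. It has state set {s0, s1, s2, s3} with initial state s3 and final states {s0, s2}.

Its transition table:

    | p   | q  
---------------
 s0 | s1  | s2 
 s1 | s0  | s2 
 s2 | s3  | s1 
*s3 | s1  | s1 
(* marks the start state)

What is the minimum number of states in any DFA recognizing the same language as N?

Every state is reachable, so we keep all 4.
Start with accepting vs non-accepting: {s0,s2} | {s1,s3}.
Split {s0,s2} by δ(·,q) → {s0} and {s2}.
On input p, block {s1,s3} splits into {s1} and {s3}.
Stable partition: {s0} | {s1} | {s2} | {s3} — 4 equivalence classes.

4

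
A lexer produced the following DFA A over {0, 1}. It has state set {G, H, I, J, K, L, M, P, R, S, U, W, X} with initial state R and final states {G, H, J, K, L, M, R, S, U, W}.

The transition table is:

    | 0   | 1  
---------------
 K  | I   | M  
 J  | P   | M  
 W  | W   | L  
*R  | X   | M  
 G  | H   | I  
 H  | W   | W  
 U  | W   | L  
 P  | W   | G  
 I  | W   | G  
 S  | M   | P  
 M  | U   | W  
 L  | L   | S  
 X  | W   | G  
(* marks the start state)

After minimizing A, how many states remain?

6

Reachable states from the start: {G,H,I,L,M,P,R,S,U,W,X}. Unreachable: {J,K} — drop them.
Start with accepting vs non-accepting: {G,H,L,M,R,S,U,W} | {I,P,X}.
Split {G,H,L,M,R,S,U,W} by δ(·,0) → {G,H,L,M,S,U,W} and {R}.
Refine {G,H,L,M,S,U,W} on symbol 1: members go to different blocks, giving {H,L,M,U,W} and {G,S}.
Split {H,L,M,U,W} by δ(·,1) → {H,M,U,W} and {L}.
Refine {H,M,U,W} on symbol 1: members go to different blocks, giving {U,W} and {H,M}.
Stable partition: {U,W} | {I,P,X} | {R} | {G,S} | {L} | {H,M} — 6 equivalence classes.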